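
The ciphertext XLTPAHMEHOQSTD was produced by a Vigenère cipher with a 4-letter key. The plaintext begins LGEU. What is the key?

MFPV

Subtract each crib letter from the matching ciphertext letter (mod 26):
X(23)−L(11)=12 → M
L(11)−G(6)=5 → F
T(19)−E(4)=15 → P
P(15)−U(20)=-5≡21 → V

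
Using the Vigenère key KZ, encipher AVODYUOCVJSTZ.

KUYCITYBFICSJ

Repeat the key across the message: KZKZKZKZKZKZK
A(0)+K(10): 10 → K
V(21)+Z(25): 46≡20 → U
O(14)+K(10): 24 → Y
D(3)+Z(25): 28≡2 → C
Y(24)+K(10): 34≡8 → I
U(20)+Z(25): 45≡19 → T
O(14)+K(10): 24 → Y
C(2)+Z(25): 27≡1 → B
V(21)+K(10): 31≡5 → F
J(9)+Z(25): 34≡8 → I
S(18)+K(10): 28≡2 → C
T(19)+Z(25): 44≡18 → S
Z(25)+K(10): 35≡9 → J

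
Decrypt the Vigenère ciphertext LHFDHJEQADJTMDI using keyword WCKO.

PFVPLHUCEBZFQBY

Repeat the key across the ciphertext: WCKOWCKOWCKOWCK
L(11)−W(22): -11≡15 → P
H(7)−C(2): 5 → F
F(5)−K(10): -5≡21 → V
D(3)−O(14): -11≡15 → P
H(7)−W(22): -15≡11 → L
J(9)−C(2): 7 → H
E(4)−K(10): -6≡20 → U
Q(16)−O(14): 2 → C
A(0)−W(22): -22≡4 → E
D(3)−C(2): 1 → B
J(9)−K(10): -1≡25 → Z
T(19)−O(14): 5 → F
M(12)−W(22): -10≡16 → Q
D(3)−C(2): 1 → B
I(8)−K(10): -2≡24 → Y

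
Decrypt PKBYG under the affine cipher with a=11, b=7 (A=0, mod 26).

WFQLH

The inverse of 11 mod 26 is 19, since 11·19=209≡1. Apply D(y)=19·(y−7) mod 26:
P(15): 19·(15−7)=152≡22 → W
K(10): 19·(10−7)=57≡5 → F
B(1): 19·(1−7)=-114≡16 → Q
Y(24): 19·(24−7)=323≡11 → L
G(6): 19·(6−7)=-19≡7 → H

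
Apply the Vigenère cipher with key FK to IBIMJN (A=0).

NLNWOX

Repeat the key across the message: FKFKFK
I(8)+F(5): 13 → N
B(1)+K(10): 11 → L
I(8)+F(5): 13 → N
M(12)+K(10): 22 → W
J(9)+F(5): 14 → O
N(13)+K(10): 23 → X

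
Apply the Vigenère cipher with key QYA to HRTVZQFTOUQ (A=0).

Repeat the key across the message: QYAQYAQYAQY
H(7)+Q(16): 23 → X
R(17)+Y(24): 41≡15 → P
T(19)+A(0): 19 → T
V(21)+Q(16): 37≡11 → L
Z(25)+Y(24): 49≡23 → X
Q(16)+A(0): 16 → Q
F(5)+Q(16): 21 → V
T(19)+Y(24): 43≡17 → R
O(14)+A(0): 14 → O
U(20)+Q(16): 36≡10 → K
Q(16)+Y(24): 40≡14 → O

XPTLXQVROKO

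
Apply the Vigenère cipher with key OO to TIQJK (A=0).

HWEXY

Repeat the key across the message: OOOOO
T(19)+O(14): 33≡7 → H
I(8)+O(14): 22 → W
Q(16)+O(14): 30≡4 → E
J(9)+O(14): 23 → X
K(10)+O(14): 24 → Y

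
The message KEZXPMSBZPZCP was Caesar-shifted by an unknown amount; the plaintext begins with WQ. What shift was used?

From the crib: K(10)−W(22)=-12≡14, so the shift is 14.

14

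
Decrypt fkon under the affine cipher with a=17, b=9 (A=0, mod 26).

The inverse of 17 mod 26 is 23, since 17·23=391≡1. Apply D(y)=23·(y−9) mod 26:
f(5): 23·(5−9)=-92≡12 → m
k(10): 23·(10−9)=23 → x
o(14): 23·(14−9)=115≡11 → l
n(13): 23·(13−9)=92≡14 → o

mxlo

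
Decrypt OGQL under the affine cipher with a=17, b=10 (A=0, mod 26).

The inverse of 17 mod 26 is 23, since 17·23=391≡1. Apply D(y)=23·(y−10) mod 26:
O(14): 23·(14−10)=92≡14 → O
G(6): 23·(6−10)=-92≡12 → M
Q(16): 23·(16−10)=138≡8 → I
L(11): 23·(11−10)=23 → X

OMIX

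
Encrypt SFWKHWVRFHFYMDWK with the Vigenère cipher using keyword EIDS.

WNZCLEYJJPIQQLZC

Repeat the key across the message: EIDSEIDSEIDSEIDS
S(18)+E(4): 22 → W
F(5)+I(8): 13 → N
W(22)+D(3): 25 → Z
K(10)+S(18): 28≡2 → C
H(7)+E(4): 11 → L
W(22)+I(8): 30≡4 → E
V(21)+D(3): 24 → Y
R(17)+S(18): 35≡9 → J
F(5)+E(4): 9 → J
H(7)+I(8): 15 → P
F(5)+D(3): 8 → I
Y(24)+S(18): 42≡16 → Q
M(12)+E(4): 16 → Q
D(3)+I(8): 11 → L
W(22)+D(3): 25 → Z
K(10)+S(18): 28≡2 → C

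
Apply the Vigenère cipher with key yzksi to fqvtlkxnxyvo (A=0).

Repeat the key across the message: yzksiyzksiyz
f(5)+y(24): 29≡3 → d
q(16)+z(25): 41≡15 → p
v(21)+k(10): 31≡5 → f
t(19)+s(18): 37≡11 → l
l(11)+i(8): 19 → t
k(10)+y(24): 34≡8 → i
x(23)+z(25): 48≡22 → w
n(13)+k(10): 23 → x
x(23)+s(18): 41≡15 → p
y(24)+i(8): 32≡6 → g
v(21)+y(24): 45≡19 → t
o(14)+z(25): 39≡13 → n

dpfltiwxpgtn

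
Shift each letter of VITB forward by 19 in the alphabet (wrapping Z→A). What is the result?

OBMU

V(21): 21+19=40≡14 → O
I(8): 8+19=27≡1 → B
T(19): 19+19=38≡12 → M
B(1): 1+19=20 → U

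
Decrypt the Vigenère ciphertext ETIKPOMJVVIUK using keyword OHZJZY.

Repeat the key across the ciphertext: OHZJZYOHZJZYO
E(4)−O(14): -10≡16 → Q
T(19)−H(7): 12 → M
I(8)−Z(25): -17≡9 → J
K(10)−J(9): 1 → B
P(15)−Z(25): -10≡16 → Q
O(14)−Y(24): -10≡16 → Q
M(12)−O(14): -2≡24 → Y
J(9)−H(7): 2 → C
V(21)−Z(25): -4≡22 → W
V(21)−J(9): 12 → M
I(8)−Z(25): -17≡9 → J
U(20)−Y(24): -4≡22 → W
K(10)−O(14): -4≡22 → W

QMJBQQYCWMJWW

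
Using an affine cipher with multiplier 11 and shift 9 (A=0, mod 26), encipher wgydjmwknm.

rxnqelrpwl

w(22): 11·22+9=251≡17 → r
g(6): 11·6+9=75≡23 → x
y(24): 11·24+9=273≡13 → n
d(3): 11·3+9=42≡16 → q
j(9): 11·9+9=108≡4 → e
m(12): 11·12+9=141≡11 → l
w(22): 11·22+9=251≡17 → r
k(10): 11·10+9=119≡15 → p
n(13): 11·13+9=152≡22 → w
m(12): 11·12+9=141≡11 → l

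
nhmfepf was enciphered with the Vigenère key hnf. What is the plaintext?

Repeat the key across the ciphertext: hnfhnfh
n(13)−h(7): 6 → g
h(7)−n(13): -6≡20 → u
m(12)−f(5): 7 → h
f(5)−h(7): -2≡24 → y
e(4)−n(13): -9≡17 → r
p(15)−f(5): 10 → k
f(5)−h(7): -2≡24 → y

guhyrky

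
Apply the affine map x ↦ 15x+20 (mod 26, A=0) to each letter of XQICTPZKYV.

X(23): 15·23+20=365≡1 → B
Q(16): 15·16+20=260≡0 → A
I(8): 15·8+20=140≡10 → K
C(2): 15·2+20=50≡24 → Y
T(19): 15·19+20=305≡19 → T
P(15): 15·15+20=245≡11 → L
Z(25): 15·25+20=395≡5 → F
K(10): 15·10+20=170≡14 → O
Y(24): 15·24+20=380≡16 → Q
V(21): 15·21+20=335≡23 → X

BAKYTLFOQX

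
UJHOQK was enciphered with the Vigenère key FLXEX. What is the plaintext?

Repeat the key across the ciphertext: FLXEXF
U(20)−F(5): 15 → P
J(9)−L(11): -2≡24 → Y
H(7)−X(23): -16≡10 → K
O(14)−E(4): 10 → K
Q(16)−X(23): -7≡19 → T
K(10)−F(5): 5 → F

PYKKTF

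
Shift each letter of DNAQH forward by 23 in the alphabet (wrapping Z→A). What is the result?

AKXNE

D(3): 3+23=26≡0 → A
N(13): 13+23=36≡10 → K
A(0): 0+23=23 → X
Q(16): 16+23=39≡13 → N
H(7): 7+23=30≡4 → E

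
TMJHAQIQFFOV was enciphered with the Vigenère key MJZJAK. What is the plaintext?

HDKYAGWHGWOL

Repeat the key across the ciphertext: MJZJAKMJZJAK
T(19)−M(12): 7 → H
M(12)−J(9): 3 → D
J(9)−Z(25): -16≡10 → K
H(7)−J(9): -2≡24 → Y
A(0)−A(0): 0 → A
Q(16)−K(10): 6 → G
I(8)−M(12): -4≡22 → W
Q(16)−J(9): 7 → H
F(5)−Z(25): -20≡6 → G
F(5)−J(9): -4≡22 → W
O(14)−A(0): 14 → O
V(21)−K(10): 11 → L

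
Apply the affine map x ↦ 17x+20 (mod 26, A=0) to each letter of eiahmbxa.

e(4): 17·4+20=88≡10 → k
i(8): 17·8+20=156≡0 → a
a(0): 17·0+20=20 → u
h(7): 17·7+20=139≡9 → j
m(12): 17·12+20=224≡16 → q
b(1): 17·1+20=37≡11 → l
x(23): 17·23+20=411≡21 → v
a(0): 17·0+20=20 → u

kaujqlvu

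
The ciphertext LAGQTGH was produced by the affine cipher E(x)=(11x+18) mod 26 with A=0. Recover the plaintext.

The inverse of 11 mod 26 is 19, since 11·19=209≡1. Apply D(y)=19·(y−18) mod 26:
L(11): 19·(11−18)=-133≡23 → X
A(0): 19·(0−18)=-342≡22 → W
G(6): 19·(6−18)=-228≡6 → G
Q(16): 19·(16−18)=-38≡14 → O
T(19): 19·(19−18)=19 → T
G(6): 19·(6−18)=-228≡6 → G
H(7): 19·(7−18)=-209≡25 → Z

XWGOTGZ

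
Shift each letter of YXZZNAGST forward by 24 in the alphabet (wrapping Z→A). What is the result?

WVXXLYEQR

Y(24): 24+24=48≡22 → W
X(23): 23+24=47≡21 → V
Z(25): 25+24=49≡23 → X
Z(25): 25+24=49≡23 → X
N(13): 13+24=37≡11 → L
A(0): 0+24=24 → Y
G(6): 6+24=30≡4 → E
S(18): 18+24=42≡16 → Q
T(19): 19+24=43≡17 → R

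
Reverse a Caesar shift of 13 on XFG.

KST

X(23): 23−13=10 → K
F(5): 5−13=-8≡18 → S
G(6): 6−13=-7≡19 → T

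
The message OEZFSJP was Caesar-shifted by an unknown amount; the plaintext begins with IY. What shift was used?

6

From the crib: O(14)−I(8)=6, so the shift is 6.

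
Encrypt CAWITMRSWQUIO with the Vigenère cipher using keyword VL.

XLRTOXMDRBPTJ

Repeat the key across the message: VLVLVLVLVLVLV
C(2)+V(21): 23 → X
A(0)+L(11): 11 → L
W(22)+V(21): 43≡17 → R
I(8)+L(11): 19 → T
T(19)+V(21): 40≡14 → O
M(12)+L(11): 23 → X
R(17)+V(21): 38≡12 → M
S(18)+L(11): 29≡3 → D
W(22)+V(21): 43≡17 → R
Q(16)+L(11): 27≡1 → B
U(20)+V(21): 41≡15 → P
I(8)+L(11): 19 → T
O(14)+V(21): 35≡9 → J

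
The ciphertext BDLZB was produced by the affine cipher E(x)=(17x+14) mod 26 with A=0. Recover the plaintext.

The inverse of 17 mod 26 is 23, since 17·23=391≡1. Apply D(y)=23·(y−14) mod 26:
B(1): 23·(1−14)=-299≡13 → N
D(3): 23·(3−14)=-253≡7 → H
L(11): 23·(11−14)=-69≡9 → J
Z(25): 23·(25−14)=253≡19 → T
B(1): 23·(1−14)=-299≡13 → N

NHJTN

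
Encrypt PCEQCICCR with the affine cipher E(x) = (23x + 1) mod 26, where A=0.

P(15): 23·15+1=346≡8 → I
C(2): 23·2+1=47≡21 → V
E(4): 23·4+1=93≡15 → P
Q(16): 23·16+1=369≡5 → F
C(2): 23·2+1=47≡21 → V
I(8): 23·8+1=185≡3 → D
C(2): 23·2+1=47≡21 → V
C(2): 23·2+1=47≡21 → V
R(17): 23·17+1=392≡2 → C

IVPFVDVVC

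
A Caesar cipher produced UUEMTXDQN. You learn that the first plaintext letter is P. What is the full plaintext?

PPZHOSYLI

From the crib: U(20)−P(15)=5, so the shift is 5.
Subtract 5 from each ciphertext letter:
U(20): 20−5=15 → P
U(20): 20−5=15 → P
E(4): 4−5=-1≡25 → Z
M(12): 12−5=7 → H
T(19): 19−5=14 → O
X(23): 23−5=18 → S
D(3): 3−5=-2≡24 → Y
Q(16): 16−5=11 → L
N(13): 13−5=8 → I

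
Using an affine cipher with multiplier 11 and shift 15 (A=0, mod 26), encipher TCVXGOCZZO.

QLMIDNLEEN

T(19): 11·19+15=224≡16 → Q
C(2): 11·2+15=37≡11 → L
V(21): 11·21+15=246≡12 → M
X(23): 11·23+15=268≡8 → I
G(6): 11·6+15=81≡3 → D
O(14): 11·14+15=169≡13 → N
C(2): 11·2+15=37≡11 → L
Z(25): 11·25+15=290≡4 → E
Z(25): 11·25+15=290≡4 → E
O(14): 11·14+15=169≡13 → N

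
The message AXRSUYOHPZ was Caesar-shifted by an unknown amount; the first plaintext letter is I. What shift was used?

18

From the crib: A(0)−I(8)=-8≡18, so the shift is 18.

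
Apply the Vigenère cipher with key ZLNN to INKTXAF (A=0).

Repeat the key across the message: ZLNNZLN
I(8)+Z(25): 33≡7 → H
N(13)+L(11): 24 → Y
K(10)+N(13): 23 → X
T(19)+N(13): 32≡6 → G
X(23)+Z(25): 48≡22 → W
A(0)+L(11): 11 → L
F(5)+N(13): 18 → S

HYXGWLS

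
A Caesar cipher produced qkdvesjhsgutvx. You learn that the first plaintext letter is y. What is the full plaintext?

From the crib: q(16)−y(24)=-8≡18, so the shift is 18.
Subtract 18 from each ciphertext letter:
q(16): 16−18=-2≡24 → y
k(10): 10−18=-8≡18 → s
d(3): 3−18=-15≡11 → l
v(21): 21−18=3 → d
e(4): 4−18=-14≡12 → m
s(18): 18−18=0 → a
j(9): 9−18=-9≡17 → r
h(7): 7−18=-11≡15 → p
s(18): 18−18=0 → a
g(6): 6−18=-12≡14 → o
u(20): 20−18=2 → c
t(19): 19−18=1 → b
v(21): 21−18=3 → d
x(23): 23−18=5 → f

ysldmarpaocbdf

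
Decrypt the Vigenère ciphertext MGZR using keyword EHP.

IZKN

Repeat the key across the ciphertext: EHPE
M(12)−E(4): 8 → I
G(6)−H(7): -1≡25 → Z
Z(25)−P(15): 10 → K
R(17)−E(4): 13 → N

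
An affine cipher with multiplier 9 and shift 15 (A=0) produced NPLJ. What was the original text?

The inverse of 9 mod 26 is 3, since 9·3=27≡1. Apply D(y)=3·(y−15) mod 26:
N(13): 3·(13−15)=-6≡20 → U
P(15): 3·(15−15)=0 → A
L(11): 3·(11−15)=-12≡14 → O
J(9): 3·(9−15)=-18≡8 → I

UAOI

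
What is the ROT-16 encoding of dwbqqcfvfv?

d(3): 3+16=19 → t
w(22): 22+16=38≡12 → m
b(1): 1+16=17 → r
q(16): 16+16=32≡6 → g
q(16): 16+16=32≡6 → g
c(2): 2+16=18 → s
f(5): 5+16=21 → v
v(21): 21+16=37≡11 → l
f(5): 5+16=21 → v
v(21): 21+16=37≡11 → l

tmrggsvlvl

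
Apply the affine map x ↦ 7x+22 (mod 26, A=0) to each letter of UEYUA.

GYIGW

U(20): 7·20+22=162≡6 → G
E(4): 7·4+22=50≡24 → Y
Y(24): 7·24+22=190≡8 → I
U(20): 7·20+22=162≡6 → G
A(0): 7·0+22=22 → W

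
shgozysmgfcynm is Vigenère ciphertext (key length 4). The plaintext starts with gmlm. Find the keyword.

Subtract each crib letter from the matching ciphertext letter (mod 26):
s(18)−g(6)=12 → m
h(7)−m(12)=-5≡21 → v
g(6)−l(11)=-5≡21 → v
o(14)−m(12)=2 → c

mvvc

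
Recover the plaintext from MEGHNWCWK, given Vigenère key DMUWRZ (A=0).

Repeat the key across the ciphertext: DMUWRZDMU
M(12)−D(3): 9 → J
E(4)−M(12): -8≡18 → S
G(6)−U(20): -14≡12 → M
H(7)−W(22): -15≡11 → L
N(13)−R(17): -4≡22 → W
W(22)−Z(25): -3≡23 → X
C(2)−D(3): -1≡25 → Z
W(22)−M(12): 10 → K
K(10)−U(20): -10≡16 → Q

JSMLWXZKQ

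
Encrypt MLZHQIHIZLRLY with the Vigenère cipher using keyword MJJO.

YUIVCRQWLUAZK

Repeat the key across the message: MJJOMJJOMJJOM
M(12)+M(12): 24 → Y
L(11)+J(9): 20 → U
Z(25)+J(9): 34≡8 → I
H(7)+O(14): 21 → V
Q(16)+M(12): 28≡2 → C
I(8)+J(9): 17 → R
H(7)+J(9): 16 → Q
I(8)+O(14): 22 → W
Z(25)+M(12): 37≡11 → L
L(11)+J(9): 20 → U
R(17)+J(9): 26≡0 → A
L(11)+O(14): 25 → Z
Y(24)+M(12): 36≡10 → K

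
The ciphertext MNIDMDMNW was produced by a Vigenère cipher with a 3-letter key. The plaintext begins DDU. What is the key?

Subtract each crib letter from the matching ciphertext letter (mod 26):
M(12)−D(3)=9 → J
N(13)−D(3)=10 → K
I(8)−U(20)=-12≡14 → O

JKO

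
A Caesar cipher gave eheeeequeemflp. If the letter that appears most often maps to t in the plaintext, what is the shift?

The most frequent ciphertext letter is e (appears 7 times).
e is position 4; t is position 19.
Shift = -15≡11.

11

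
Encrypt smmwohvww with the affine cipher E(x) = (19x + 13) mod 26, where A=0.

rhhptqwpp

s(18): 19·18+13=355≡17 → r
m(12): 19·12+13=241≡7 → h
m(12): 19·12+13=241≡7 → h
w(22): 19·22+13=431≡15 → p
o(14): 19·14+13=279≡19 → t
h(7): 19·7+13=146≡16 → q
v(21): 19·21+13=412≡22 → w
w(22): 19·22+13=431≡15 → p
w(22): 19·22+13=431≡15 → p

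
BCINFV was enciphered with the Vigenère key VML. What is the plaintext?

GQXSTK

Repeat the key across the ciphertext: VMLVML
B(1)−V(21): -20≡6 → G
C(2)−M(12): -10≡16 → Q
I(8)−L(11): -3≡23 → X
N(13)−V(21): -8≡18 → S
F(5)−M(12): -7≡19 → T
V(21)−L(11): 10 → K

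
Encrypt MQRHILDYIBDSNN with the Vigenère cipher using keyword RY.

Repeat the key across the message: RYRYRYRYRYRYRY
M(12)+R(17): 29≡3 → D
Q(16)+Y(24): 40≡14 → O
R(17)+R(17): 34≡8 → I
H(7)+Y(24): 31≡5 → F
I(8)+R(17): 25 → Z
L(11)+Y(24): 35≡9 → J
D(3)+R(17): 20 → U
Y(24)+Y(24): 48≡22 → W
I(8)+R(17): 25 → Z
B(1)+Y(24): 25 → Z
D(3)+R(17): 20 → U
S(18)+Y(24): 42≡16 → Q
N(13)+R(17): 30≡4 → E
N(13)+Y(24): 37≡11 → L

DOIFZJUWZZUQEL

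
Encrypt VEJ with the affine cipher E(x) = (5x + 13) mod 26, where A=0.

OHG

V(21): 5·21+13=118≡14 → O
E(4): 5·4+13=33≡7 → H
J(9): 5·9+13=58≡6 → G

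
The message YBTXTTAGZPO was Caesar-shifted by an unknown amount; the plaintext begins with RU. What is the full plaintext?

RUMQMMTZSIH

From the crib: Y(24)−R(17)=7, so the shift is 7.
Subtract 7 from each ciphertext letter:
Y(24): 24−7=17 → R
B(1): 1−7=-6≡20 → U
T(19): 19−7=12 → M
X(23): 23−7=16 → Q
T(19): 19−7=12 → M
T(19): 19−7=12 → M
A(0): 0−7=-7≡19 → T
G(6): 6−7=-1≡25 → Z
Z(25): 25−7=18 → S
P(15): 15−7=8 → I
O(14): 14−7=7 → H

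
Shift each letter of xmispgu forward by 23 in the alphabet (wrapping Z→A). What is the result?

ujfpmdr

x(23): 23+23=46≡20 → u
m(12): 12+23=35≡9 → j
i(8): 8+23=31≡5 → f
s(18): 18+23=41≡15 → p
p(15): 15+23=38≡12 → m
g(6): 6+23=29≡3 → d
u(20): 20+23=43≡17 → r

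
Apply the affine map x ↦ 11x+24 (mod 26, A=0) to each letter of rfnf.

dblb

r(17): 11·17+24=211≡3 → d
f(5): 11·5+24=79≡1 → b
n(13): 11·13+24=167≡11 → l
f(5): 11·5+24=79≡1 → b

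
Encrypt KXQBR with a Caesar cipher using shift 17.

K(10): 10+17=27≡1 → B
X(23): 23+17=40≡14 → O
Q(16): 16+17=33≡7 → H
B(1): 1+17=18 → S
R(17): 17+17=34≡8 → I

BOHSI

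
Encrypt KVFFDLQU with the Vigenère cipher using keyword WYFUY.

GTKZBHOZ

Repeat the key across the message: WYFUYWYF
K(10)+W(22): 32≡6 → G
V(21)+Y(24): 45≡19 → T
F(5)+F(5): 10 → K
F(5)+U(20): 25 → Z
D(3)+Y(24): 27≡1 → B
L(11)+W(22): 33≡7 → H
Q(16)+Y(24): 40≡14 → O
U(20)+F(5): 25 → Z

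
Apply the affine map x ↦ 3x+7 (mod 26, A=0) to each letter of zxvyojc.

eysbxin

z(25): 3·25+7=82≡4 → e
x(23): 3·23+7=76≡24 → y
v(21): 3·21+7=70≡18 → s
y(24): 3·24+7=79≡1 → b
o(14): 3·14+7=49≡23 → x
j(9): 3·9+7=34≡8 → i
c(2): 3·2+7=13 → n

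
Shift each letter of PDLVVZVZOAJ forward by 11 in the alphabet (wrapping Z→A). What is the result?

AOWGGKGKZLU

P(15): 15+11=26≡0 → A
D(3): 3+11=14 → O
L(11): 11+11=22 → W
V(21): 21+11=32≡6 → G
V(21): 21+11=32≡6 → G
Z(25): 25+11=36≡10 → K
V(21): 21+11=32≡6 → G
Z(25): 25+11=36≡10 → K
O(14): 14+11=25 → Z
A(0): 0+11=11 → L
J(9): 9+11=20 → U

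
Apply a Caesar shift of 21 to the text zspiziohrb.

z(25): 25+21=46≡20 → u
s(18): 18+21=39≡13 → n
p(15): 15+21=36≡10 → k
i(8): 8+21=29≡3 → d
z(25): 25+21=46≡20 → u
i(8): 8+21=29≡3 → d
o(14): 14+21=35≡9 → j
h(7): 7+21=28≡2 → c
r(17): 17+21=38≡12 → m
b(1): 1+21=22 → w

unkdudjcmw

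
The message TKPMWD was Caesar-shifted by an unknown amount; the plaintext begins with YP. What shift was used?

From the crib: T(19)−Y(24)=-5≡21, so the shift is 21.

21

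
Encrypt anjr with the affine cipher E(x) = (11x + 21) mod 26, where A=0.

a(0): 11·0+21=21 → v
n(13): 11·13+21=164≡8 → i
j(9): 11·9+21=120≡16 → q
r(17): 11·17+21=208≡0 → a

viqa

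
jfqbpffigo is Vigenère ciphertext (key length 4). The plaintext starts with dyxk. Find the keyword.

Subtract each crib letter from the matching ciphertext letter (mod 26):
j(9)−d(3)=6 → g
f(5)−y(24)=-19≡7 → h
q(16)−x(23)=-7≡19 → t
b(1)−k(10)=-9≡17 → r

ghtr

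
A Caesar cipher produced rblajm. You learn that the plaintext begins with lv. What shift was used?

From the crib: r(17)−l(11)=6, so the shift is 6.

6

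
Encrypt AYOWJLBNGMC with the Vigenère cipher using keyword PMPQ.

Repeat the key across the message: PMPQPMPQPMP
A(0)+P(15): 15 → P
Y(24)+M(12): 36≡10 → K
O(14)+P(15): 29≡3 → D
W(22)+Q(16): 38≡12 → M
J(9)+P(15): 24 → Y
L(11)+M(12): 23 → X
B(1)+P(15): 16 → Q
N(13)+Q(16): 29≡3 → D
G(6)+P(15): 21 → V
M(12)+M(12): 24 → Y
C(2)+P(15): 17 → R

PKDMYXQDVYR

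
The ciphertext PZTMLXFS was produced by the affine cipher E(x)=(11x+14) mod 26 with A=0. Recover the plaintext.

TBROVPLY

The inverse of 11 mod 26 is 19, since 11·19=209≡1. Apply D(y)=19·(y−14) mod 26:
P(15): 19·(15−14)=19 → T
Z(25): 19·(25−14)=209≡1 → B
T(19): 19·(19−14)=95≡17 → R
M(12): 19·(12−14)=-38≡14 → O
L(11): 19·(11−14)=-57≡21 → V
X(23): 19·(23−14)=171≡15 → P
F(5): 19·(5−14)=-171≡11 → L
S(18): 19·(18−14)=76≡24 → Y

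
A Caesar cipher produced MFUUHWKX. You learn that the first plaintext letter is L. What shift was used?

1

From the crib: M(12)−L(11)=1, so the shift is 1.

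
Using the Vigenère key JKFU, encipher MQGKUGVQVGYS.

VALEDQAKEQDM

Repeat the key across the message: JKFUJKFUJKFU
M(12)+J(9): 21 → V
Q(16)+K(10): 26≡0 → A
G(6)+F(5): 11 → L
K(10)+U(20): 30≡4 → E
U(20)+J(9): 29≡3 → D
G(6)+K(10): 16 → Q
V(21)+F(5): 26≡0 → A
Q(16)+U(20): 36≡10 → K
V(21)+J(9): 30≡4 → E
G(6)+K(10): 16 → Q
Y(24)+F(5): 29≡3 → D
S(18)+U(20): 38≡12 → M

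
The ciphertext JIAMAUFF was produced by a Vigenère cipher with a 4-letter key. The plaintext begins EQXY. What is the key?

FSDO

Subtract each crib letter from the matching ciphertext letter (mod 26):
J(9)−E(4)=5 → F
I(8)−Q(16)=-8≡18 → S
A(0)−X(23)=-23≡3 → D
M(12)−Y(24)=-12≡14 → O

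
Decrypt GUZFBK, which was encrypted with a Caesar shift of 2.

G(6): 6−2=4 → E
U(20): 20−2=18 → S
Z(25): 25−2=23 → X
F(5): 5−2=3 → D
B(1): 1−2=-1≡25 → Z
K(10): 10−2=8 → I

ESXDZI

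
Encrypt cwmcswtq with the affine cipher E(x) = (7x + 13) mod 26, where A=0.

c(2): 7·2+13=27≡1 → b
w(22): 7·22+13=167≡11 → l
m(12): 7·12+13=97≡19 → t
c(2): 7·2+13=27≡1 → b
s(18): 7·18+13=139≡9 → j
w(22): 7·22+13=167≡11 → l
t(19): 7·19+13=146≡16 → q
q(16): 7·16+13=125≡21 → v

bltbjlqv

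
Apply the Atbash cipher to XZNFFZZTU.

X(23) → C(2)
Z(25) → A(0)
N(13) → M(12)
F(5) → U(20)
F(5) → U(20)
Z(25) → A(0)
Z(25) → A(0)
T(19) → G(6)
U(20) → F(5)

CAMUUAAGF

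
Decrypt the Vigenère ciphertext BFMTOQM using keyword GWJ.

VJDNSHG

Repeat the key across the ciphertext: GWJGWJG
B(1)−G(6): -5≡21 → V
F(5)−W(22): -17≡9 → J
M(12)−J(9): 3 → D
T(19)−G(6): 13 → N
O(14)−W(22): -8≡18 → S
Q(16)−J(9): 7 → H
M(12)−G(6): 6 → G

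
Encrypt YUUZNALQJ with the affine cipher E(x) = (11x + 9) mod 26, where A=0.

NVVYWJADE

Y(24): 11·24+9=273≡13 → N
U(20): 11·20+9=229≡21 → V
U(20): 11·20+9=229≡21 → V
Z(25): 11·25+9=284≡24 → Y
N(13): 11·13+9=152≡22 → W
A(0): 11·0+9=9 → J
L(11): 11·11+9=130≡0 → A
Q(16): 11·16+9=185≡3 → D
J(9): 11·9+9=108≡4 → E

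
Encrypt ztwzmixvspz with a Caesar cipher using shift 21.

uoruhdsqnku

z(25): 25+21=46≡20 → u
t(19): 19+21=40≡14 → o
w(22): 22+21=43≡17 → r
z(25): 25+21=46≡20 → u
m(12): 12+21=33≡7 → h
i(8): 8+21=29≡3 → d
x(23): 23+21=44≡18 → s
v(21): 21+21=42≡16 → q
s(18): 18+21=39≡13 → n
p(15): 15+21=36≡10 → k
z(25): 25+21=46≡20 → u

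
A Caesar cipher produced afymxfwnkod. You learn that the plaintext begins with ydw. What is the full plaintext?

From the crib: a(0)−y(24)=-24≡2, so the shift is 2.
Subtract 2 from each ciphertext letter:
a(0): 0−2=-2≡24 → y
f(5): 5−2=3 → d
y(24): 24−2=22 → w
m(12): 12−2=10 → k
x(23): 23−2=21 → v
f(5): 5−2=3 → d
w(22): 22−2=20 → u
n(13): 13−2=11 → l
k(10): 10−2=8 → i
o(14): 14−2=12 → m
d(3): 3−2=1 → b

ydwkvdulimb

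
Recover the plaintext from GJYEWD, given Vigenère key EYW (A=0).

CLCAYH

Repeat the key across the ciphertext: EYWEYW
G(6)−E(4): 2 → C
J(9)−Y(24): -15≡11 → L
Y(24)−W(22): 2 → C
E(4)−E(4): 0 → A
W(22)−Y(24): -2≡24 → Y
D(3)−W(22): -19≡7 → H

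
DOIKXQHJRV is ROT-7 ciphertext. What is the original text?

WHBDQJACKO

D(3): 3−7=-4≡22 → W
O(14): 14−7=7 → H
I(8): 8−7=1 → B
K(10): 10−7=3 → D
X(23): 23−7=16 → Q
Q(16): 16−7=9 → J
H(7): 7−7=0 → A
J(9): 9−7=2 → C
R(17): 17−7=10 → K
V(21): 21−7=14 → O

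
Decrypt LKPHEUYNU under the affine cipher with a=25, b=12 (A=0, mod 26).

BCXFISOZS

The inverse of 25 mod 26 is 25, since 25·25=625≡1. Apply D(y)=25·(y−12) mod 26:
L(11): 25·(11−12)=-25≡1 → B
K(10): 25·(10−12)=-50≡2 → C
P(15): 25·(15−12)=75≡23 → X
H(7): 25·(7−12)=-125≡5 → F
E(4): 25·(4−12)=-200≡8 → I
U(20): 25·(20−12)=200≡18 → S
Y(24): 25·(24−12)=300≡14 → O
N(13): 25·(13−12)=25 → Z
U(20): 25·(20−12)=200≡18 → S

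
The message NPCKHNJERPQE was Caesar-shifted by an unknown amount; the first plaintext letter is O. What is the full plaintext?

OQDLIOKFSQRF

From the crib: N(13)−O(14)=-1≡25, so the shift is 25.
Subtract 25 from each ciphertext letter:
N(13): 13−25=-12≡14 → O
P(15): 15−25=-10≡16 → Q
C(2): 2−25=-23≡3 → D
K(10): 10−25=-15≡11 → L
H(7): 7−25=-18≡8 → I
N(13): 13−25=-12≡14 → O
J(9): 9−25=-16≡10 → K
E(4): 4−25=-21≡5 → F
R(17): 17−25=-8≡18 → S
P(15): 15−25=-10≡16 → Q
Q(16): 16−25=-9≡17 → R
E(4): 4−25=-21≡5 → F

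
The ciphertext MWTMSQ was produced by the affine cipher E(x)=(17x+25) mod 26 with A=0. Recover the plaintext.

NJSNVB

The inverse of 17 mod 26 is 23, since 17·23=391≡1. Apply D(y)=23·(y−25) mod 26:
M(12): 23·(12−25)=-299≡13 → N
W(22): 23·(22−25)=-69≡9 → J
T(19): 23·(19−25)=-138≡18 → S
M(12): 23·(12−25)=-299≡13 → N
S(18): 23·(18−25)=-161≡21 → V
Q(16): 23·(16−25)=-207≡1 → B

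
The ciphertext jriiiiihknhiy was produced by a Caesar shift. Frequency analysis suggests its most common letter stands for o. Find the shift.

The most frequent ciphertext letter is i (appears 6 times).
i is position 8; o is position 14.
Shift = -6≡20.

20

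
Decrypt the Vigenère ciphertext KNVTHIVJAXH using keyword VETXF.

Repeat the key across the ciphertext: VETXFVETXFV
K(10)−V(21): -11≡15 → P
N(13)−E(4): 9 → J
V(21)−T(19): 2 → C
T(19)−X(23): -4≡22 → W
H(7)−F(5): 2 → C
I(8)−V(21): -13≡13 → N
V(21)−E(4): 17 → R
J(9)−T(19): -10≡16 → Q
A(0)−X(23): -23≡3 → D
X(23)−F(5): 18 → S
H(7)−V(21): -14≡12 → M

PJCWCNRQDSM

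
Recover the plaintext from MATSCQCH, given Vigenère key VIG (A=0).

RSNXUKHZ

Repeat the key across the ciphertext: VIGVIGVI
M(12)−V(21): -9≡17 → R
A(0)−I(8): -8≡18 → S
T(19)−G(6): 13 → N
S(18)−V(21): -3≡23 → X
C(2)−I(8): -6≡20 → U
Q(16)−G(6): 10 → K
C(2)−V(21): -19≡7 → H
H(7)−I(8): -1≡25 → Z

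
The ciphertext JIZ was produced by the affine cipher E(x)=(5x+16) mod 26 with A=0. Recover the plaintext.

JOH

The inverse of 5 mod 26 is 21, since 5·21=105≡1. Apply D(y)=21·(y−16) mod 26:
J(9): 21·(9−16)=-147≡9 → J
I(8): 21·(8−16)=-168≡14 → O
Z(25): 21·(25−16)=189≡7 → H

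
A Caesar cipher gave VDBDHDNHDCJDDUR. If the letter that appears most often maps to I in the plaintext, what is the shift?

The most frequent ciphertext letter is D (appears 6 times).
D is position 3; I is position 8.
Shift = -5≡21.

21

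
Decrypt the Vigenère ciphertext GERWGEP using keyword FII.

Repeat the key across the ciphertext: FIIFIIF
G(6)−F(5): 1 → B
E(4)−I(8): -4≡22 → W
R(17)−I(8): 9 → J
W(22)−F(5): 17 → R
G(6)−I(8): -2≡24 → Y
E(4)−I(8): -4≡22 → W
P(15)−F(5): 10 → K

BWJRYWK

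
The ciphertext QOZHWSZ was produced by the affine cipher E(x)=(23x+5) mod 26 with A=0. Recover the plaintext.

The inverse of 23 mod 26 is 17, since 23·17=391≡1. Apply D(y)=17·(y−5) mod 26:
Q(16): 17·(16−5)=187≡5 → F
O(14): 17·(14−5)=153≡23 → X
Z(25): 17·(25−5)=340≡2 → C
H(7): 17·(7−5)=34≡8 → I
W(22): 17·(22−5)=289≡3 → D
S(18): 17·(18−5)=221≡13 → N
Z(25): 17·(25−5)=340≡2 → C

FXCIDNC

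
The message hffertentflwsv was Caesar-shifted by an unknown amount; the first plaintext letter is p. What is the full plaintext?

From the crib: h(7)−p(15)=-8≡18, so the shift is 18.
Subtract 18 from each ciphertext letter:
h(7): 7−18=-11≡15 → p
f(5): 5−18=-13≡13 → n
f(5): 5−18=-13≡13 → n
e(4): 4−18=-14≡12 → m
r(17): 17−18=-1≡25 → z
t(19): 19−18=1 → b
e(4): 4−18=-14≡12 → m
n(13): 13−18=-5≡21 → v
t(19): 19−18=1 → b
f(5): 5−18=-13≡13 → n
l(11): 11−18=-7≡19 → t
w(22): 22−18=4 → e
s(18): 18−18=0 → a
v(21): 21−18=3 → d

pnnmzbmvbntead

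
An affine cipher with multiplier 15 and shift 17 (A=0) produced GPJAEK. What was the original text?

The inverse of 15 mod 26 is 7, since 15·7=105≡1. Apply D(y)=7·(y−17) mod 26:
G(6): 7·(6−17)=-77≡1 → B
P(15): 7·(15−17)=-14≡12 → M
J(9): 7·(9−17)=-56≡22 → W
A(0): 7·(0−17)=-119≡11 → L
E(4): 7·(4−17)=-91≡13 → N
K(10): 7·(10−17)=-49≡3 → D

BMWLND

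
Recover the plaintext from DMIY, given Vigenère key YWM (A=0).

FQWA

Repeat the key across the ciphertext: YWMY
D(3)−Y(24): -21≡5 → F
M(12)−W(22): -10≡16 → Q
I(8)−M(12): -4≡22 → W
Y(24)−Y(24): 0 → A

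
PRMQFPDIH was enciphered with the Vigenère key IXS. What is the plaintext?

Repeat the key across the ciphertext: IXSIXSIXS
P(15)−I(8): 7 → H
R(17)−X(23): -6≡20 → U
M(12)−S(18): -6≡20 → U
Q(16)−I(8): 8 → I
F(5)−X(23): -18≡8 → I
P(15)−S(18): -3≡23 → X
D(3)−I(8): -5≡21 → V
I(8)−X(23): -15≡11 → L
H(7)−S(18): -11≡15 → P

HUUIIXVLP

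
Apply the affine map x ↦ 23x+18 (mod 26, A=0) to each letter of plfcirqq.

zldmutww

p(15): 23·15+18=363≡25 → z
l(11): 23·11+18=271≡11 → l
f(5): 23·5+18=133≡3 → d
c(2): 23·2+18=64≡12 → m
i(8): 23·8+18=202≡20 → u
r(17): 23·17+18=409≡19 → t
q(16): 23·16+18=386≡22 → w
q(16): 23·16+18=386≡22 → w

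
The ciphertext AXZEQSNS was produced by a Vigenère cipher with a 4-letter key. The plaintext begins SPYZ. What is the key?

Subtract each crib letter from the matching ciphertext letter (mod 26):
A(0)−S(18)=-18≡8 → I
X(23)−P(15)=8 → I
Z(25)−Y(24)=1 → B
E(4)−Z(25)=-21≡5 → F

IIBF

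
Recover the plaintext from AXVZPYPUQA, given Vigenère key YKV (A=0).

Repeat the key across the ciphertext: YKVYKVYKVY
A(0)−Y(24): -24≡2 → C
X(23)−K(10): 13 → N
V(21)−V(21): 0 → A
Z(25)−Y(24): 1 → B
P(15)−K(10): 5 → F
Y(24)−V(21): 3 → D
P(15)−Y(24): -9≡17 → R
U(20)−K(10): 10 → K
Q(16)−V(21): -5≡21 → V
A(0)−Y(24): -24≡2 → C

CNABFDRKVC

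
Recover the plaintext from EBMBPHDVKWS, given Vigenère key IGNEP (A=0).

WVZXAZXIGHK

Repeat the key across the ciphertext: IGNEPIGNEPI
E(4)−I(8): -4≡22 → W
B(1)−G(6): -5≡21 → V
M(12)−N(13): -1≡25 → Z
B(1)−E(4): -3≡23 → X
P(15)−P(15): 0 → A
H(7)−I(8): -1≡25 → Z
D(3)−G(6): -3≡23 → X
V(21)−N(13): 8 → I
K(10)−E(4): 6 → G
W(22)−P(15): 7 → H
S(18)−I(8): 10 → K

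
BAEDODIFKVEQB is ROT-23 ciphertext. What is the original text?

B(1): 1−23=-22≡4 → E
A(0): 0−23=-23≡3 → D
E(4): 4−23=-19≡7 → H
D(3): 3−23=-20≡6 → G
O(14): 14−23=-9≡17 → R
D(3): 3−23=-20≡6 → G
I(8): 8−23=-15≡11 → L
F(5): 5−23=-18≡8 → I
K(10): 10−23=-13≡13 → N
V(21): 21−23=-2≡24 → Y
E(4): 4−23=-19≡7 → H
Q(16): 16−23=-7≡19 → T
B(1): 1−23=-22≡4 → E

EDHGRGLINYHTE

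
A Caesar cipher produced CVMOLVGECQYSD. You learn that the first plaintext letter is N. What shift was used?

From the crib: C(2)−N(13)=-11≡15, so the shift is 15.

15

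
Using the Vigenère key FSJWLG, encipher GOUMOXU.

LGDIZDZ

Repeat the key across the message: FSJWLGF
G(6)+F(5): 11 → L
O(14)+S(18): 32≡6 → G
U(20)+J(9): 29≡3 → D
M(12)+W(22): 34≡8 → I
O(14)+L(11): 25 → Z
X(23)+G(6): 29≡3 → D
U(20)+F(5): 25 → Z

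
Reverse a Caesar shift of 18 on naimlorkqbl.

viqutwzsyjt

n(13): 13−18=-5≡21 → v
a(0): 0−18=-18≡8 → i
i(8): 8−18=-10≡16 → q
m(12): 12−18=-6≡20 → u
l(11): 11−18=-7≡19 → t
o(14): 14−18=-4≡22 → w
r(17): 17−18=-1≡25 → z
k(10): 10−18=-8≡18 → s
q(16): 16−18=-2≡24 → y
b(1): 1−18=-17≡9 → j
l(11): 11−18=-7≡19 → t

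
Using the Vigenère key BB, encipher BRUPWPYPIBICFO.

Repeat the key across the message: BBBBBBBBBBBBBB
B(1)+B(1): 2 → C
R(17)+B(1): 18 → S
U(20)+B(1): 21 → V
P(15)+B(1): 16 → Q
W(22)+B(1): 23 → X
P(15)+B(1): 16 → Q
Y(24)+B(1): 25 → Z
P(15)+B(1): 16 → Q
I(8)+B(1): 9 → J
B(1)+B(1): 2 → C
I(8)+B(1): 9 → J
C(2)+B(1): 3 → D
F(5)+B(1): 6 → G
O(14)+B(1): 15 → P

CSVQXQZQJCJDGP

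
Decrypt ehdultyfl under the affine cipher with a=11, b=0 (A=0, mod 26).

ydfqbxorb

The inverse of 11 mod 26 is 19, since 11·19=209≡1. Apply D(y)=19·(y−0) mod 26:
e(4): 19·(4−0)=76≡24 → y
h(7): 19·(7−0)=133≡3 → d
d(3): 19·(3−0)=57≡5 → f
u(20): 19·(20−0)=380≡16 → q
l(11): 19·(11−0)=209≡1 → b
t(19): 19·(19−0)=361≡23 → x
y(24): 19·(24−0)=456≡14 → o
f(5): 19·(5−0)=95≡17 → r
l(11): 19·(11−0)=209≡1 → b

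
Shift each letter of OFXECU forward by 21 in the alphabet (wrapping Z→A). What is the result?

JASZXP

O(14): 14+21=35≡9 → J
F(5): 5+21=26≡0 → A
X(23): 23+21=44≡18 → S
E(4): 4+21=25 → Z
C(2): 2+21=23 → X
U(20): 20+21=41≡15 → P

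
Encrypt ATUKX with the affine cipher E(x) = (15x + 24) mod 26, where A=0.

YXMSF

A(0): 15·0+24=24 → Y
T(19): 15·19+24=309≡23 → X
U(20): 15·20+24=324≡12 → M
K(10): 15·10+24=174≡18 → S
X(23): 15·23+24=369≡5 → F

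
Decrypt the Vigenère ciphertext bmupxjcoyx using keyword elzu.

xbvvtyduum

Repeat the key across the ciphertext: elzuelzuel
b(1)−e(4): -3≡23 → x
m(12)−l(11): 1 → b
u(20)−z(25): -5≡21 → v
p(15)−u(20): -5≡21 → v
x(23)−e(4): 19 → t
j(9)−l(11): -2≡24 → y
c(2)−z(25): -23≡3 → d
o(14)−u(20): -6≡20 → u
y(24)−e(4): 20 → u
x(23)−l(11): 12 → m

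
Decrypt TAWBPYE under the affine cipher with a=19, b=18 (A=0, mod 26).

The inverse of 19 mod 26 is 11, since 19·11=209≡1. Apply D(y)=11·(y−18) mod 26:
T(19): 11·(19−18)=11 → L
A(0): 11·(0−18)=-198≡10 → K
W(22): 11·(22−18)=44≡18 → S
B(1): 11·(1−18)=-187≡21 → V
P(15): 11·(15−18)=-33≡19 → T
Y(24): 11·(24−18)=66≡14 → O
E(4): 11·(4−18)=-154≡2 → C

LKSVTOC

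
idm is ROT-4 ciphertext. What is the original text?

i(8): 8−4=4 → e
d(3): 3−4=-1≡25 → z
m(12): 12−4=8 → i

ezi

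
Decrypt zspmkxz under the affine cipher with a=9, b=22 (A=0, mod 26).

The inverse of 9 mod 26 is 3, since 9·3=27≡1. Apply D(y)=3·(y−22) mod 26:
z(25): 3·(25−22)=9 → j
s(18): 3·(18−22)=-12≡14 → o
p(15): 3·(15−22)=-21≡5 → f
m(12): 3·(12−22)=-30≡22 → w
k(10): 3·(10−22)=-36≡16 → q
x(23): 3·(23−22)=3 → d
z(25): 3·(25−22)=9 → j

jofwqdj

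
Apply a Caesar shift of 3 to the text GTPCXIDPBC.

JWSFALGSEF

G(6): 6+3=9 → J
T(19): 19+3=22 → W
P(15): 15+3=18 → S
C(2): 2+3=5 → F
X(23): 23+3=26≡0 → A
I(8): 8+3=11 → L
D(3): 3+3=6 → G
P(15): 15+3=18 → S
B(1): 1+3=4 → E
C(2): 2+3=5 → F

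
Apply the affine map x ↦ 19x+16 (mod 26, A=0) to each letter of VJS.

V(21): 19·21+16=415≡25 → Z
J(9): 19·9+16=187≡5 → F
S(18): 19·18+16=358≡20 → U

ZFU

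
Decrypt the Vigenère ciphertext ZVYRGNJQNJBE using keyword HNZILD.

SIZJVKCDOBQB

Repeat the key across the ciphertext: HNZILDHNZILD
Z(25)−H(7): 18 → S
V(21)−N(13): 8 → I
Y(24)−Z(25): -1≡25 → Z
R(17)−I(8): 9 → J
G(6)−L(11): -5≡21 → V
N(13)−D(3): 10 → K
J(9)−H(7): 2 → C
Q(16)−N(13): 3 → D
N(13)−Z(25): -12≡14 → O
J(9)−I(8): 1 → B
B(1)−L(11): -10≡16 → Q
E(4)−D(3): 1 → B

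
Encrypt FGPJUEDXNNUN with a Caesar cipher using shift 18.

F(5): 5+18=23 → X
G(6): 6+18=24 → Y
P(15): 15+18=33≡7 → H
J(9): 9+18=27≡1 → B
U(20): 20+18=38≡12 → M
E(4): 4+18=22 → W
D(3): 3+18=21 → V
X(23): 23+18=41≡15 → P
N(13): 13+18=31≡5 → F
N(13): 13+18=31≡5 → F
U(20): 20+18=38≡12 → M
N(13): 13+18=31≡5 → F

XYHBMWVPFFMF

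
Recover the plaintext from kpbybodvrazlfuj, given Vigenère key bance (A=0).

Repeat the key across the ciphertext: bancebancebance
k(10)−b(1): 9 → j
p(15)−a(0): 15 → p
b(1)−n(13): -12≡14 → o
y(24)−c(2): 22 → w
b(1)−e(4): -3≡23 → x
o(14)−b(1): 13 → n
d(3)−a(0): 3 → d
v(21)−n(13): 8 → i
r(17)−c(2): 15 → p
a(0)−e(4): -4≡22 → w
z(25)−b(1): 24 → y
l(11)−a(0): 11 → l
f(5)−n(13): -8≡18 → s
u(20)−c(2): 18 → s
j(9)−e(4): 5 → f

jpowxndipwylssf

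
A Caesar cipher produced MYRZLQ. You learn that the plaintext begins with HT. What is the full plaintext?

HTMUGL

From the crib: M(12)−H(7)=5, so the shift is 5.
Subtract 5 from each ciphertext letter:
M(12): 12−5=7 → H
Y(24): 24−5=19 → T
R(17): 17−5=12 → M
Z(25): 25−5=20 → U
L(11): 11−5=6 → G
Q(16): 16−5=11 → L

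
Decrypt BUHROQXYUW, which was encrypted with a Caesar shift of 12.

PIVFCELMIK

B(1): 1−12=-11≡15 → P
U(20): 20−12=8 → I
H(7): 7−12=-5≡21 → V
R(17): 17−12=5 → F
O(14): 14−12=2 → C
Q(16): 16−12=4 → E
X(23): 23−12=11 → L
Y(24): 24−12=12 → M
U(20): 20−12=8 → I
W(22): 22−12=10 → K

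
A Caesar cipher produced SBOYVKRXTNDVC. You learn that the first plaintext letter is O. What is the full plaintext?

OXKURGNTPJZRY

From the crib: S(18)−O(14)=4, so the shift is 4.
Subtract 4 from each ciphertext letter:
S(18): 18−4=14 → O
B(1): 1−4=-3≡23 → X
O(14): 14−4=10 → K
Y(24): 24−4=20 → U
V(21): 21−4=17 → R
K(10): 10−4=6 → G
R(17): 17−4=13 → N
X(23): 23−4=19 → T
T(19): 19−4=15 → P
N(13): 13−4=9 → J
D(3): 3−4=-1≡25 → Z
V(21): 21−4=17 → R
C(2): 2−4=-2≡24 → Y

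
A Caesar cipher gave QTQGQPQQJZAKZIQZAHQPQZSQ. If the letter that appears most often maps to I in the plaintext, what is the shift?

The most frequent ciphertext letter is Q (appears 9 times).
Q is position 16; I is position 8.
Shift = 8.

8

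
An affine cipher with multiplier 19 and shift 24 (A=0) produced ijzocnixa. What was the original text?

The inverse of 19 mod 26 is 11, since 19·11=209≡1. Apply D(y)=11·(y−24) mod 26:
i(8): 11·(8−24)=-176≡6 → g
j(9): 11·(9−24)=-165≡17 → r
z(25): 11·(25−24)=11 → l
o(14): 11·(14−24)=-110≡20 → u
c(2): 11·(2−24)=-242≡18 → s
n(13): 11·(13−24)=-121≡9 → j
i(8): 11·(8−24)=-176≡6 → g
x(23): 11·(23−24)=-11≡15 → p
a(0): 11·(0−24)=-264≡22 → w

grlusjgpw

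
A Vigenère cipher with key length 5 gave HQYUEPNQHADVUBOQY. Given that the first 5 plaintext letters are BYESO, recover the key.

GSUCQ

Subtract each crib letter from the matching ciphertext letter (mod 26):
H(7)−B(1)=6 → G
Q(16)−Y(24)=-8≡18 → S
Y(24)−E(4)=20 → U
U(20)−S(18)=2 → C
E(4)−O(14)=-10≡16 → Q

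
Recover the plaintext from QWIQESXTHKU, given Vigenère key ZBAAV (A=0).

RVIQJTWTHPV

Repeat the key across the ciphertext: ZBAAVZBAAVZ
Q(16)−Z(25): -9≡17 → R
W(22)−B(1): 21 → V
I(8)−A(0): 8 → I
Q(16)−A(0): 16 → Q
E(4)−V(21): -17≡9 → J
S(18)−Z(25): -7≡19 → T
X(23)−B(1): 22 → W
T(19)−A(0): 19 → T
H(7)−A(0): 7 → H
K(10)−V(21): -11≡15 → P
U(20)−Z(25): -5≡21 → V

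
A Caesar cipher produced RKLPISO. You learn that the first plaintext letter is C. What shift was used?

15

From the crib: R(17)−C(2)=15, so the shift is 15.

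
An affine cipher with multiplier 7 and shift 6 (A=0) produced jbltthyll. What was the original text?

tdxnnpkxx

The inverse of 7 mod 26 is 15, since 7·15=105≡1. Apply D(y)=15·(y−6) mod 26:
j(9): 15·(9−6)=45≡19 → t
b(1): 15·(1−6)=-75≡3 → d
l(11): 15·(11−6)=75≡23 → x
t(19): 15·(19−6)=195≡13 → n
t(19): 15·(19−6)=195≡13 → n
h(7): 15·(7−6)=15 → p
y(24): 15·(24−6)=270≡10 → k
l(11): 15·(11−6)=75≡23 → x
l(11): 15·(11−6)=75≡23 → x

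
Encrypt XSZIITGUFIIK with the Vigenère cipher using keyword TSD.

QKCBAWZMIBAN

Repeat the key across the message: TSDTSDTSDTSD
X(23)+T(19): 42≡16 → Q
S(18)+S(18): 36≡10 → K
Z(25)+D(3): 28≡2 → C
I(8)+T(19): 27≡1 → B
I(8)+S(18): 26≡0 → A
T(19)+D(3): 22 → W
G(6)+T(19): 25 → Z
U(20)+S(18): 38≡12 → M
F(5)+D(3): 8 → I
I(8)+T(19): 27≡1 → B
I(8)+S(18): 26≡0 → A
K(10)+D(3): 13 → N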